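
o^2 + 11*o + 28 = (o + 4)*(o + 7)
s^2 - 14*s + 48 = (s - 8)*(s - 6)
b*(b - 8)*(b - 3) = b^3 - 11*b^2 + 24*b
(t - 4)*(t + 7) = t^2 + 3*t - 28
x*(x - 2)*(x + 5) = x^3 + 3*x^2 - 10*x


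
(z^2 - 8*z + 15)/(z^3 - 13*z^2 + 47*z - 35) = (z - 3)/(z^2 - 8*z + 7)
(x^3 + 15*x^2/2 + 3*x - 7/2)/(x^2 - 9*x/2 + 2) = (x^2 + 8*x + 7)/(x - 4)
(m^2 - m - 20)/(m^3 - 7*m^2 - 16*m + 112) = (m - 5)/(m^2 - 11*m + 28)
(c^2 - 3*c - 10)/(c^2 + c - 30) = (c + 2)/(c + 6)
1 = 1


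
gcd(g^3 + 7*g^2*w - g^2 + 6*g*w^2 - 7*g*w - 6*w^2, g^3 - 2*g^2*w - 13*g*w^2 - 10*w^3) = g + w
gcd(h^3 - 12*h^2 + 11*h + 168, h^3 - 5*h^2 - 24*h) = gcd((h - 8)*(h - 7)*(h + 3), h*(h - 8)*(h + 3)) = h^2 - 5*h - 24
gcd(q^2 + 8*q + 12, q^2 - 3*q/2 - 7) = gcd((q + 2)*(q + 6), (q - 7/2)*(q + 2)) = q + 2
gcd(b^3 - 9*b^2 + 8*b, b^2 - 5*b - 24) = b - 8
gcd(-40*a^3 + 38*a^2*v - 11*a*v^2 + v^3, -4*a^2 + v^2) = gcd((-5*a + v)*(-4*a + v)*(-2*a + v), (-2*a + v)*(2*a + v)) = -2*a + v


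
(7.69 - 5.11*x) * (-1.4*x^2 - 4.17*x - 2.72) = 7.154*x^3 + 10.5427*x^2 - 18.1681*x - 20.9168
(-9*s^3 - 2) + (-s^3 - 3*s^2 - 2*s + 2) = -10*s^3 - 3*s^2 - 2*s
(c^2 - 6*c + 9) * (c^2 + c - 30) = c^4 - 5*c^3 - 27*c^2 + 189*c - 270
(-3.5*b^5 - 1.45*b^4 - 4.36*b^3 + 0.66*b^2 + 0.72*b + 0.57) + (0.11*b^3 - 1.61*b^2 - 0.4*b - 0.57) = -3.5*b^5 - 1.45*b^4 - 4.25*b^3 - 0.95*b^2 + 0.32*b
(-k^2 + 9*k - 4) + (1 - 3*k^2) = -4*k^2 + 9*k - 3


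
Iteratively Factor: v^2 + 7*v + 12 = (v + 4)*(v + 3)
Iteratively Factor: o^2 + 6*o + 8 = (o + 4)*(o + 2)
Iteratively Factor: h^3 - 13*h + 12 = (h - 1)*(h^2 + h - 12) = (h - 3)*(h - 1)*(h + 4)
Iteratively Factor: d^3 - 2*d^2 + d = (d - 1)*(d^2 - d) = d*(d - 1)*(d - 1)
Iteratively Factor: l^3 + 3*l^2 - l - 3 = (l - 1)*(l^2 + 4*l + 3) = (l - 1)*(l + 1)*(l + 3)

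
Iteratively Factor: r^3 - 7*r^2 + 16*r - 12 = (r - 2)*(r^2 - 5*r + 6) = (r - 2)^2*(r - 3)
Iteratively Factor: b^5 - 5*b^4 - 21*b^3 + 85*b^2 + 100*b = (b)*(b^4 - 5*b^3 - 21*b^2 + 85*b + 100) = b*(b - 5)*(b^3 - 21*b - 20) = b*(b - 5)*(b + 1)*(b^2 - b - 20) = b*(b - 5)^2*(b + 1)*(b + 4)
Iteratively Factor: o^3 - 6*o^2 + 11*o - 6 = (o - 3)*(o^2 - 3*o + 2) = (o - 3)*(o - 2)*(o - 1)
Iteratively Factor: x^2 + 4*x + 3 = (x + 1)*(x + 3)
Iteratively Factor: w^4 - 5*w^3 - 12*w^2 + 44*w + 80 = (w - 4)*(w^3 - w^2 - 16*w - 20) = (w - 5)*(w - 4)*(w^2 + 4*w + 4) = (w - 5)*(w - 4)*(w + 2)*(w + 2)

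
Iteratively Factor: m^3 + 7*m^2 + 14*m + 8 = (m + 2)*(m^2 + 5*m + 4) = (m + 1)*(m + 2)*(m + 4)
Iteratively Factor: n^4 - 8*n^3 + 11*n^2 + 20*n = (n + 1)*(n^3 - 9*n^2 + 20*n) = (n - 4)*(n + 1)*(n^2 - 5*n) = (n - 5)*(n - 4)*(n + 1)*(n)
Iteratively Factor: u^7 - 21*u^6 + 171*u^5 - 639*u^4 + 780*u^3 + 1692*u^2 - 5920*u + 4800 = (u - 3)*(u^6 - 18*u^5 + 117*u^4 - 288*u^3 - 84*u^2 + 1440*u - 1600) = (u - 4)*(u - 3)*(u^5 - 14*u^4 + 61*u^3 - 44*u^2 - 260*u + 400) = (u - 4)*(u - 3)*(u + 2)*(u^4 - 16*u^3 + 93*u^2 - 230*u + 200) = (u - 4)*(u - 3)*(u - 2)*(u + 2)*(u^3 - 14*u^2 + 65*u - 100) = (u - 4)^2*(u - 3)*(u - 2)*(u + 2)*(u^2 - 10*u + 25) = (u - 5)*(u - 4)^2*(u - 3)*(u - 2)*(u + 2)*(u - 5)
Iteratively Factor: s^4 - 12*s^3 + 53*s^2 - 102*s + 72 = (s - 2)*(s^3 - 10*s^2 + 33*s - 36) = (s - 4)*(s - 2)*(s^2 - 6*s + 9) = (s - 4)*(s - 3)*(s - 2)*(s - 3)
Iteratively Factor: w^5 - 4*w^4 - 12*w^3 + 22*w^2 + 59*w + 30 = (w + 1)*(w^4 - 5*w^3 - 7*w^2 + 29*w + 30) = (w - 5)*(w + 1)*(w^3 - 7*w - 6) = (w - 5)*(w + 1)^2*(w^2 - w - 6) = (w - 5)*(w + 1)^2*(w + 2)*(w - 3)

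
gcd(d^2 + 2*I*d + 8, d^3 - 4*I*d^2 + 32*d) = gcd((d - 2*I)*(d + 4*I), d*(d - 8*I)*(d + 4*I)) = d + 4*I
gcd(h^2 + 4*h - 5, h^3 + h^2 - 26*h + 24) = h - 1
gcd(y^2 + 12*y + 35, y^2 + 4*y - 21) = y + 7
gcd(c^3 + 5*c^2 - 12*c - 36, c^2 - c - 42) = c + 6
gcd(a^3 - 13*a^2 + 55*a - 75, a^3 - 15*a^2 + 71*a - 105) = a^2 - 8*a + 15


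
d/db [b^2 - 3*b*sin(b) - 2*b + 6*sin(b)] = -3*b*cos(b) + 2*b - 3*sin(b) + 6*cos(b) - 2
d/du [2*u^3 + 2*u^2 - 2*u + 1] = 6*u^2 + 4*u - 2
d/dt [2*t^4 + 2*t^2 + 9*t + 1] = 8*t^3 + 4*t + 9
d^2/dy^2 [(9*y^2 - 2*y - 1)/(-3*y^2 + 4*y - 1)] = 12*(-15*y^3 + 18*y^2 - 9*y + 2)/(27*y^6 - 108*y^5 + 171*y^4 - 136*y^3 + 57*y^2 - 12*y + 1)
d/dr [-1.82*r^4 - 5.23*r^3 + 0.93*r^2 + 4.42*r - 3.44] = -7.28*r^3 - 15.69*r^2 + 1.86*r + 4.42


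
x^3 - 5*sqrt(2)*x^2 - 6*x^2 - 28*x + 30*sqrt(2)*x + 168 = (x - 6)*(x - 7*sqrt(2))*(x + 2*sqrt(2))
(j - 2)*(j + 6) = j^2 + 4*j - 12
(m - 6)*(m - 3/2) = m^2 - 15*m/2 + 9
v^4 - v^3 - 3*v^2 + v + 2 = (v - 2)*(v - 1)*(v + 1)^2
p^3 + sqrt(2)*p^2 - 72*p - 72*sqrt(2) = (p - 6*sqrt(2))*(p + sqrt(2))*(p + 6*sqrt(2))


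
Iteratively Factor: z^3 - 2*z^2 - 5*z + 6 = (z - 1)*(z^2 - z - 6) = (z - 3)*(z - 1)*(z + 2)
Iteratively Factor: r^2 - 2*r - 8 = (r + 2)*(r - 4)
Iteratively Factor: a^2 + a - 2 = (a + 2)*(a - 1)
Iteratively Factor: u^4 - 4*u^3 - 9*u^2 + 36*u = (u - 3)*(u^3 - u^2 - 12*u) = u*(u - 3)*(u^2 - u - 12) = u*(u - 3)*(u + 3)*(u - 4)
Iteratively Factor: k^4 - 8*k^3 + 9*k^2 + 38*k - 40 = (k + 2)*(k^3 - 10*k^2 + 29*k - 20) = (k - 5)*(k + 2)*(k^2 - 5*k + 4) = (k - 5)*(k - 1)*(k + 2)*(k - 4)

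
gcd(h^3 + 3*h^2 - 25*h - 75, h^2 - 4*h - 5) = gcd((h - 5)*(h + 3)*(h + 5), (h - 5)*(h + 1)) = h - 5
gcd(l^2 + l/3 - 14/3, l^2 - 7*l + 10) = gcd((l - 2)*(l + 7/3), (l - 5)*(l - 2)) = l - 2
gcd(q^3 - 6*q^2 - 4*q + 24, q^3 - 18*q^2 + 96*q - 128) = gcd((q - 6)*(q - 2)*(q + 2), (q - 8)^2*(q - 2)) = q - 2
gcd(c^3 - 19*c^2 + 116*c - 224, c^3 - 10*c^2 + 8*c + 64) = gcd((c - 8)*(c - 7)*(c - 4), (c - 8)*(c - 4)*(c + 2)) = c^2 - 12*c + 32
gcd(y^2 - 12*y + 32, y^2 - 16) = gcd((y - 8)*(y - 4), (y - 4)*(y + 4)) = y - 4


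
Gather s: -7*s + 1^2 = 1 - 7*s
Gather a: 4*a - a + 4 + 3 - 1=3*a + 6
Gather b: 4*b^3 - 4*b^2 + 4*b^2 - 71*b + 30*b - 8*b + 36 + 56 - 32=4*b^3 - 49*b + 60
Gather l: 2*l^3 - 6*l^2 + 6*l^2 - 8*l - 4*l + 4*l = 2*l^3 - 8*l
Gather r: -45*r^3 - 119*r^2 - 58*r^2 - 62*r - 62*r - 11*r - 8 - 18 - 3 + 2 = -45*r^3 - 177*r^2 - 135*r - 27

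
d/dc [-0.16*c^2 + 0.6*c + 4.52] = 0.6 - 0.32*c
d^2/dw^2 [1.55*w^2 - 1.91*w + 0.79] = 3.10000000000000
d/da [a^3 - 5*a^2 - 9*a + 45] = 3*a^2 - 10*a - 9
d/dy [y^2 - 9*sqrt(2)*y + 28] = 2*y - 9*sqrt(2)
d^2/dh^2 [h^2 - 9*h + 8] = 2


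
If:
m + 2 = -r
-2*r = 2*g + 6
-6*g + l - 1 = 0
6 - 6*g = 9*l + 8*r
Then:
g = 21/52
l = 89/26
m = 73/52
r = -177/52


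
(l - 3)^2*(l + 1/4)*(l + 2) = l^4 - 15*l^3/4 - 4*l^2 + 69*l/4 + 9/2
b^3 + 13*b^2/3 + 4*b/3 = b*(b + 1/3)*(b + 4)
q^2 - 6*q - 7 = (q - 7)*(q + 1)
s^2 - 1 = (s - 1)*(s + 1)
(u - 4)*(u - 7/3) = u^2 - 19*u/3 + 28/3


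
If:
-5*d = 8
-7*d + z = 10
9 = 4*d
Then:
No Solution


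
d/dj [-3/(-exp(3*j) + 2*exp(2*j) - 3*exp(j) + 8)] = (-9*exp(2*j) + 12*exp(j) - 9)*exp(j)/(exp(3*j) - 2*exp(2*j) + 3*exp(j) - 8)^2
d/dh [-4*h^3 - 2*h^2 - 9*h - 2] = -12*h^2 - 4*h - 9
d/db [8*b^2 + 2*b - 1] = 16*b + 2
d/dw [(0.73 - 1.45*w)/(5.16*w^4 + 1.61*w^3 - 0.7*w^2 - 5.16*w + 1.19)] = (22.446*w^4 - 10.3982*w^3 - 4.5409*w^2 + 1.022*w + 2.0413)/(26.6256*w^8 + 16.6152*w^7 - 4.6319*w^6 - 55.5052*w^5 - 3.8444*w^4 + 11.0558*w^3 + 24.9596*w^2 - 12.2808*w + 1.4161)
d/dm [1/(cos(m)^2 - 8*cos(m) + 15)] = 2*(cos(m) - 4)*sin(m)/(cos(m)^2 - 8*cos(m) + 15)^2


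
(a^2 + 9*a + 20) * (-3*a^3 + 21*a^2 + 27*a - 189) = -3*a^5 - 6*a^4 + 156*a^3 + 474*a^2 - 1161*a - 3780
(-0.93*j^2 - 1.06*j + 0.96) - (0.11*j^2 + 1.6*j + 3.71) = -1.04*j^2 - 2.66*j - 2.75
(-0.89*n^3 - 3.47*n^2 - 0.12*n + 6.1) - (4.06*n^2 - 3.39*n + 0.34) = -0.89*n^3 - 7.53*n^2 + 3.27*n + 5.76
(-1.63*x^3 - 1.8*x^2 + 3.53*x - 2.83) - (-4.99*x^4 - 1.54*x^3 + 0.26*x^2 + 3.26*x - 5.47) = 4.99*x^4 - 0.0899999999999999*x^3 - 2.06*x^2 + 0.27*x + 2.64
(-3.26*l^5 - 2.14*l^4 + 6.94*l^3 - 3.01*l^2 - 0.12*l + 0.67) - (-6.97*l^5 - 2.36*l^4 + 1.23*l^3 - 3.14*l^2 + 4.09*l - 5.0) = 3.71*l^5 + 0.22*l^4 + 5.71*l^3 + 0.13*l^2 - 4.21*l + 5.67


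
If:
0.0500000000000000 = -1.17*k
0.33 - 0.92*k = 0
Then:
No Solution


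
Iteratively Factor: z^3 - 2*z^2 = (z - 2)*(z^2) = z*(z - 2)*(z)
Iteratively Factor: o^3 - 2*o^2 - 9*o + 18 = (o + 3)*(o^2 - 5*o + 6) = (o - 3)*(o + 3)*(o - 2)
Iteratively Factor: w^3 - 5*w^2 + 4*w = (w - 1)*(w^2 - 4*w) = (w - 4)*(w - 1)*(w)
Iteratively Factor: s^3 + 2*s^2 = (s)*(s^2 + 2*s) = s^2*(s + 2)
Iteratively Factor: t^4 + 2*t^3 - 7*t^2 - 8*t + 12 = (t - 2)*(t^3 + 4*t^2 + t - 6) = (t - 2)*(t + 3)*(t^2 + t - 2) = (t - 2)*(t + 2)*(t + 3)*(t - 1)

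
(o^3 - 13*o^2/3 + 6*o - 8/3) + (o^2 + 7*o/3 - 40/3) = o^3 - 10*o^2/3 + 25*o/3 - 16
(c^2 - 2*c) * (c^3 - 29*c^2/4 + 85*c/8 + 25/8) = c^5 - 37*c^4/4 + 201*c^3/8 - 145*c^2/8 - 25*c/4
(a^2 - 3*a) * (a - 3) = a^3 - 6*a^2 + 9*a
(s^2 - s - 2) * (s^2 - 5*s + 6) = s^4 - 6*s^3 + 9*s^2 + 4*s - 12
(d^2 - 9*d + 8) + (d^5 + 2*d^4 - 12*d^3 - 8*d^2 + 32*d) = d^5 + 2*d^4 - 12*d^3 - 7*d^2 + 23*d + 8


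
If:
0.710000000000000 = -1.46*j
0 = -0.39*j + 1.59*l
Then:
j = -0.49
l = -0.12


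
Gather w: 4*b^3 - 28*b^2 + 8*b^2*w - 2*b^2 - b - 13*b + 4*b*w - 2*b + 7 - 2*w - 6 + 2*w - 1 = 4*b^3 - 30*b^2 - 16*b + w*(8*b^2 + 4*b)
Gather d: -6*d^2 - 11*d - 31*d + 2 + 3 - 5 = -6*d^2 - 42*d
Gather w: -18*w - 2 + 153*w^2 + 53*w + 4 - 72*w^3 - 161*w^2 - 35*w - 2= -72*w^3 - 8*w^2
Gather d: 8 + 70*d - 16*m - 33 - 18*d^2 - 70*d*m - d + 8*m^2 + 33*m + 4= -18*d^2 + d*(69 - 70*m) + 8*m^2 + 17*m - 21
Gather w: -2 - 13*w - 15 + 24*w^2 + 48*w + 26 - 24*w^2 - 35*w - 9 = 0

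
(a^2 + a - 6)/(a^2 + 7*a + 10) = (a^2 + a - 6)/(a^2 + 7*a + 10)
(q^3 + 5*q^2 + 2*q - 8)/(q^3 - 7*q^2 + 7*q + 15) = (q^3 + 5*q^2 + 2*q - 8)/(q^3 - 7*q^2 + 7*q + 15)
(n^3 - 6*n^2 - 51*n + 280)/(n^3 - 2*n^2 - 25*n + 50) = (n^2 - n - 56)/(n^2 + 3*n - 10)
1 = 1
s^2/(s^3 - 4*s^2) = 1/(s - 4)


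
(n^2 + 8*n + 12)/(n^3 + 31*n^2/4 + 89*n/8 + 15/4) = 8*(n + 2)/(8*n^2 + 14*n + 5)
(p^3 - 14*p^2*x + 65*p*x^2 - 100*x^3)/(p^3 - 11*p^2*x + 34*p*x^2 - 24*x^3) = (p^2 - 10*p*x + 25*x^2)/(p^2 - 7*p*x + 6*x^2)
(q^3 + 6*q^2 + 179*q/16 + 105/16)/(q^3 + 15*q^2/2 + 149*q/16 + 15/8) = (4*q^2 + 19*q + 21)/(4*q^2 + 25*q + 6)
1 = 1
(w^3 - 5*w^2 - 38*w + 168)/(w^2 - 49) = (w^2 + 2*w - 24)/(w + 7)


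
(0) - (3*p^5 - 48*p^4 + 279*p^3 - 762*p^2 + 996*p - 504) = -3*p^5 + 48*p^4 - 279*p^3 + 762*p^2 - 996*p + 504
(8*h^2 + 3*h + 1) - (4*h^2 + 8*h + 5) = 4*h^2 - 5*h - 4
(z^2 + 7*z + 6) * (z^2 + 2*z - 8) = z^4 + 9*z^3 + 12*z^2 - 44*z - 48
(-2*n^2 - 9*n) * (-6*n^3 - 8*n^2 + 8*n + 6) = 12*n^5 + 70*n^4 + 56*n^3 - 84*n^2 - 54*n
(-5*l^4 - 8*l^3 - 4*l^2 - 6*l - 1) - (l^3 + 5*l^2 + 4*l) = -5*l^4 - 9*l^3 - 9*l^2 - 10*l - 1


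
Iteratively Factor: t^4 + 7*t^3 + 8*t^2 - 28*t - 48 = (t + 4)*(t^3 + 3*t^2 - 4*t - 12) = (t + 2)*(t + 4)*(t^2 + t - 6) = (t - 2)*(t + 2)*(t + 4)*(t + 3)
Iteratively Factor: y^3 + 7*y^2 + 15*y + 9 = (y + 3)*(y^2 + 4*y + 3) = (y + 1)*(y + 3)*(y + 3)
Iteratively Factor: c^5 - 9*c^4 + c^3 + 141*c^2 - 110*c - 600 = (c + 3)*(c^4 - 12*c^3 + 37*c^2 + 30*c - 200) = (c - 4)*(c + 3)*(c^3 - 8*c^2 + 5*c + 50) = (c - 5)*(c - 4)*(c + 3)*(c^2 - 3*c - 10) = (c - 5)*(c - 4)*(c + 2)*(c + 3)*(c - 5)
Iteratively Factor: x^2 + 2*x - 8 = (x - 2)*(x + 4)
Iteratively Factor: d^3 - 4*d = (d + 2)*(d^2 - 2*d) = (d - 2)*(d + 2)*(d)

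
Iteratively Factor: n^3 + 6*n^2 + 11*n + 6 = (n + 1)*(n^2 + 5*n + 6) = (n + 1)*(n + 2)*(n + 3)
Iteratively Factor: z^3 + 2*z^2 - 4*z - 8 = (z + 2)*(z^2 - 4) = (z + 2)^2*(z - 2)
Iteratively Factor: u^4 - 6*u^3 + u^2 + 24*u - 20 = (u - 5)*(u^3 - u^2 - 4*u + 4) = (u - 5)*(u - 2)*(u^2 + u - 2) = (u - 5)*(u - 2)*(u - 1)*(u + 2)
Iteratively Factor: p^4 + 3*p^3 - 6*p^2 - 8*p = (p)*(p^3 + 3*p^2 - 6*p - 8) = p*(p + 4)*(p^2 - p - 2) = p*(p - 2)*(p + 4)*(p + 1)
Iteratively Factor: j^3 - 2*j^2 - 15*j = (j + 3)*(j^2 - 5*j) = j*(j + 3)*(j - 5)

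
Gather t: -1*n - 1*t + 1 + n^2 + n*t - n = n^2 - 2*n + t*(n - 1) + 1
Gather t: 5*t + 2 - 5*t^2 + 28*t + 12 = -5*t^2 + 33*t + 14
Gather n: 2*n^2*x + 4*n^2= n^2*(2*x + 4)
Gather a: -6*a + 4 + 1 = 5 - 6*a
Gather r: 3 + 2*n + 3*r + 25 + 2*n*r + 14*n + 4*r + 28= 16*n + r*(2*n + 7) + 56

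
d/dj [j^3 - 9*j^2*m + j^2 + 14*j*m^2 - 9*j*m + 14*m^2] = 3*j^2 - 18*j*m + 2*j + 14*m^2 - 9*m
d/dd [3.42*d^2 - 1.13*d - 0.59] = 6.84*d - 1.13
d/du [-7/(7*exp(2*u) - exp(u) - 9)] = (98*exp(u) - 7)*exp(u)/(-7*exp(2*u) + exp(u) + 9)^2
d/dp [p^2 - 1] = 2*p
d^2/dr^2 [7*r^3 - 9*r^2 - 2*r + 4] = 42*r - 18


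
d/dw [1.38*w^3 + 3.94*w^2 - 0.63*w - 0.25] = 4.14*w^2 + 7.88*w - 0.63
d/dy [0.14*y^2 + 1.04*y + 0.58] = 0.28*y + 1.04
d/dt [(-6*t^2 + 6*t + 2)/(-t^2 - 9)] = 2*(3*t^2 + 56*t - 27)/(t^4 + 18*t^2 + 81)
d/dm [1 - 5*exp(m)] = -5*exp(m)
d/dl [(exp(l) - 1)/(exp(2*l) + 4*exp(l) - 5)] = -exp(l)/(exp(2*l) + 10*exp(l) + 25)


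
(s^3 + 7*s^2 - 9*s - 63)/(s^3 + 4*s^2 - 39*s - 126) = (s - 3)/(s - 6)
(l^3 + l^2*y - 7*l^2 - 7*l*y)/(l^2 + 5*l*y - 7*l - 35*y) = l*(l + y)/(l + 5*y)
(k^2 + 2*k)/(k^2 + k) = (k + 2)/(k + 1)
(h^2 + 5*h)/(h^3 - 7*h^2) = (h + 5)/(h*(h - 7))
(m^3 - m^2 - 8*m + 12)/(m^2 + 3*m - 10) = (m^2 + m - 6)/(m + 5)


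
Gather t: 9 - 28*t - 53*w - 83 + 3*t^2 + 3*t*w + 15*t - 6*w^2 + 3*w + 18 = 3*t^2 + t*(3*w - 13) - 6*w^2 - 50*w - 56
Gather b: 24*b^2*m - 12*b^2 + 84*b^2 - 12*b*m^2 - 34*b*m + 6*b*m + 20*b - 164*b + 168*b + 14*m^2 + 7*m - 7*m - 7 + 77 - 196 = b^2*(24*m + 72) + b*(-12*m^2 - 28*m + 24) + 14*m^2 - 126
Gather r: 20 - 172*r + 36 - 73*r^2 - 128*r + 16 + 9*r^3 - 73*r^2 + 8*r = 9*r^3 - 146*r^2 - 292*r + 72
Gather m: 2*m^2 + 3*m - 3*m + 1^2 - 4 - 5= 2*m^2 - 8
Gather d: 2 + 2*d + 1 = 2*d + 3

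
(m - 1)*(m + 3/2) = m^2 + m/2 - 3/2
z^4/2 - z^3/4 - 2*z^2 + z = z*(z/2 + 1)*(z - 2)*(z - 1/2)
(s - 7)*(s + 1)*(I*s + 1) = I*s^3 + s^2 - 6*I*s^2 - 6*s - 7*I*s - 7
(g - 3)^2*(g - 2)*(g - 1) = g^4 - 9*g^3 + 29*g^2 - 39*g + 18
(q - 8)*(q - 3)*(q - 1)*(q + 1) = q^4 - 11*q^3 + 23*q^2 + 11*q - 24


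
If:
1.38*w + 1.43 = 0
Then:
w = -1.04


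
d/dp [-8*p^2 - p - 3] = -16*p - 1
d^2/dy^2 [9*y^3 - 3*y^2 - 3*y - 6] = 54*y - 6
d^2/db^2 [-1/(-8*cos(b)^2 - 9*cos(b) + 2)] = (-256*sin(b)^4 + 273*sin(b)^2 + 252*cos(b) - 54*cos(3*b) + 177)/(-8*sin(b)^2 + 9*cos(b) + 6)^3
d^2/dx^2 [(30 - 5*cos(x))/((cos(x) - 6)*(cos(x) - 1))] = 5*(cos(x) + 2)/(cos(x) - 1)^2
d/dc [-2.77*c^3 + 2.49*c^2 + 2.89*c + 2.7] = -8.31*c^2 + 4.98*c + 2.89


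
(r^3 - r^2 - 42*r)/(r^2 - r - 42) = r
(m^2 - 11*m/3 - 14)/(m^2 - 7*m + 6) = (m + 7/3)/(m - 1)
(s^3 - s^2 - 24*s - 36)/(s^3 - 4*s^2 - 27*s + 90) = (s^2 + 5*s + 6)/(s^2 + 2*s - 15)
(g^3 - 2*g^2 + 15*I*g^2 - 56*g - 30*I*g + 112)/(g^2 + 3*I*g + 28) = (g^2 + g*(-2 + 8*I) - 16*I)/(g - 4*I)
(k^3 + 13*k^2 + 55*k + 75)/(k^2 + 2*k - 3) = (k^2 + 10*k + 25)/(k - 1)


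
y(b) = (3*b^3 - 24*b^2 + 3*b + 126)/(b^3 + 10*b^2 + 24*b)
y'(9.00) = 0.11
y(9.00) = 0.23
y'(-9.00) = 10.63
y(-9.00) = 29.87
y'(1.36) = -2.69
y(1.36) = 1.74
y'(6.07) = 0.09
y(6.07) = -0.09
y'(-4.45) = -236.75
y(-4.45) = -202.00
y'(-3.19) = -73.72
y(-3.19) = 31.01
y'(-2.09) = -9.38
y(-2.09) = 0.80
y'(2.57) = -0.54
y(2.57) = 0.18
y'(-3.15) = -66.06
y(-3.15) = 28.22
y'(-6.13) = 6910.21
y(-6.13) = 875.03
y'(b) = (-3*b^2 - 20*b - 24)*(3*b^3 - 24*b^2 + 3*b + 126)/(b^3 + 10*b^2 + 24*b)^2 + (9*b^2 - 48*b + 3)/(b^3 + 10*b^2 + 24*b)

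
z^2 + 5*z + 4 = (z + 1)*(z + 4)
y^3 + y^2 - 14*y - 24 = (y - 4)*(y + 2)*(y + 3)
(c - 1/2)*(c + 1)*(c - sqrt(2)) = c^3 - sqrt(2)*c^2 + c^2/2 - sqrt(2)*c/2 - c/2 + sqrt(2)/2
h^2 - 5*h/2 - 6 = (h - 4)*(h + 3/2)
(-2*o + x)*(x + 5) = -2*o*x - 10*o + x^2 + 5*x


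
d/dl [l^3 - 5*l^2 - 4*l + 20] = 3*l^2 - 10*l - 4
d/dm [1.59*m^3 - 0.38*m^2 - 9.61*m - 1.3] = 4.77*m^2 - 0.76*m - 9.61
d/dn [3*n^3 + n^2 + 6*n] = 9*n^2 + 2*n + 6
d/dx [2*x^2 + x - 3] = 4*x + 1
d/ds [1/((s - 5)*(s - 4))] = (9 - 2*s)/(s^4 - 18*s^3 + 121*s^2 - 360*s + 400)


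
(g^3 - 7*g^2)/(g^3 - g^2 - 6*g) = g*(7 - g)/(-g^2 + g + 6)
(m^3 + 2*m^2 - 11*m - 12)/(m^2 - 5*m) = (m^3 + 2*m^2 - 11*m - 12)/(m*(m - 5))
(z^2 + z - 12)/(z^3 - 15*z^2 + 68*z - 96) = (z + 4)/(z^2 - 12*z + 32)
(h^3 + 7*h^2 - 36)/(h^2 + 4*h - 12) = h + 3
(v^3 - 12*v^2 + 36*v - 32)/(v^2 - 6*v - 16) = (v^2 - 4*v + 4)/(v + 2)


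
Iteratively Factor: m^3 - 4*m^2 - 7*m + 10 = (m - 1)*(m^2 - 3*m - 10) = (m - 5)*(m - 1)*(m + 2)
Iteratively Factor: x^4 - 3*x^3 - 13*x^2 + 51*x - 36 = (x - 1)*(x^3 - 2*x^2 - 15*x + 36) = (x - 3)*(x - 1)*(x^2 + x - 12) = (x - 3)^2*(x - 1)*(x + 4)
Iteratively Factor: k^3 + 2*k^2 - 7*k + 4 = (k - 1)*(k^2 + 3*k - 4) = (k - 1)^2*(k + 4)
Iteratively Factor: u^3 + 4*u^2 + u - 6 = (u - 1)*(u^2 + 5*u + 6) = (u - 1)*(u + 3)*(u + 2)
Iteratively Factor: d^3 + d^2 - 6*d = (d)*(d^2 + d - 6) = d*(d + 3)*(d - 2)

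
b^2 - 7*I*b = b*(b - 7*I)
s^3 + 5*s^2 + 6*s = s*(s + 2)*(s + 3)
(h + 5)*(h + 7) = h^2 + 12*h + 35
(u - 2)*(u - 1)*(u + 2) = u^3 - u^2 - 4*u + 4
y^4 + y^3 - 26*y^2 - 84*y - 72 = (y - 6)*(y + 2)^2*(y + 3)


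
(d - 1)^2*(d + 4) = d^3 + 2*d^2 - 7*d + 4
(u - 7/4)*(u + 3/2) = u^2 - u/4 - 21/8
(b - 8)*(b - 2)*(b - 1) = b^3 - 11*b^2 + 26*b - 16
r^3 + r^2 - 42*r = r*(r - 6)*(r + 7)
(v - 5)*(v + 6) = v^2 + v - 30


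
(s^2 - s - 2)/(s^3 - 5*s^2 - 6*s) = (s - 2)/(s*(s - 6))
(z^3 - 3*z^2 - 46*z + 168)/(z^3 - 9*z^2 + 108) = (z^2 + 3*z - 28)/(z^2 - 3*z - 18)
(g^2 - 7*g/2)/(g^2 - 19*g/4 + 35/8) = 4*g/(4*g - 5)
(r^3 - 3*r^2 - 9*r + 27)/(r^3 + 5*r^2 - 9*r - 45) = (r - 3)/(r + 5)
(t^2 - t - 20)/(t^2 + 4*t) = (t - 5)/t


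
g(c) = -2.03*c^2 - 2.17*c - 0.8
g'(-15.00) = 58.73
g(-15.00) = -425.00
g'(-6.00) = 22.19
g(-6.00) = -60.86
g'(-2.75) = 9.00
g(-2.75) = -10.18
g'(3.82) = -17.68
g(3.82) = -38.71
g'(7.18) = -31.32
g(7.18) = -121.03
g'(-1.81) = 5.18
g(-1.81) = -3.52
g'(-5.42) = 19.84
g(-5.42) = -48.67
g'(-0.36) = -0.71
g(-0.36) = -0.28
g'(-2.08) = 6.27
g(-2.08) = -5.07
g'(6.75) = -29.58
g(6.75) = -107.94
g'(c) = -4.06*c - 2.17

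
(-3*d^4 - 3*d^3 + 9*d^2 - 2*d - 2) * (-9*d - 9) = 27*d^5 + 54*d^4 - 54*d^3 - 63*d^2 + 36*d + 18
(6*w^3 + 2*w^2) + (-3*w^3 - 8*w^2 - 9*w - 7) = 3*w^3 - 6*w^2 - 9*w - 7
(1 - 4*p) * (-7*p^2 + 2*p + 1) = 28*p^3 - 15*p^2 - 2*p + 1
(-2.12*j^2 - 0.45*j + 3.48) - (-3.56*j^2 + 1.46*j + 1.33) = 1.44*j^2 - 1.91*j + 2.15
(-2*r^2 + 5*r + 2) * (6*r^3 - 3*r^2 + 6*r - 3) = -12*r^5 + 36*r^4 - 15*r^3 + 30*r^2 - 3*r - 6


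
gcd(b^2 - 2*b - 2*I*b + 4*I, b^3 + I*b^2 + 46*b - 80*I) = b - 2*I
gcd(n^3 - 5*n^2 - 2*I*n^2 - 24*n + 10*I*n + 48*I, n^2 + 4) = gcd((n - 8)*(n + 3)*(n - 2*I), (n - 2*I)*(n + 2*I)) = n - 2*I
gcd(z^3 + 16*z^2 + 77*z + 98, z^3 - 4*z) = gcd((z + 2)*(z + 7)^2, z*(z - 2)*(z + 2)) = z + 2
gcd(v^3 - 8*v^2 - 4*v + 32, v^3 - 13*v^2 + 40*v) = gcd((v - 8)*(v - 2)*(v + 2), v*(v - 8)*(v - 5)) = v - 8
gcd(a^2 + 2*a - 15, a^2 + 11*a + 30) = a + 5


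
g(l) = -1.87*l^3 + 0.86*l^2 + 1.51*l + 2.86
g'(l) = -5.61*l^2 + 1.72*l + 1.51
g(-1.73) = 12.50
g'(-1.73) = -18.26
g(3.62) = -69.11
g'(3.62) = -65.78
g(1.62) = -0.39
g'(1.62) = -10.43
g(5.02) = -204.45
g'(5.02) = -131.23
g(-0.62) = 2.70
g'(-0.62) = -1.71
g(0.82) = 3.65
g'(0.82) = -0.85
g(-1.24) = 5.88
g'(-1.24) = -9.25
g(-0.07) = 2.76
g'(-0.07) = 1.36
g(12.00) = -3086.54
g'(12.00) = -785.69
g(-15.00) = 6484.96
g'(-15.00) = -1286.54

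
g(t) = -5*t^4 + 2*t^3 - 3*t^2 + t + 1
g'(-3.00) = 613.00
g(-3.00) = -488.00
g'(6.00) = -4139.00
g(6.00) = -6149.00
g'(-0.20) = 2.60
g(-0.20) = 0.66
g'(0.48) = -2.71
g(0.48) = 0.74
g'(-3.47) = 929.70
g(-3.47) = -847.07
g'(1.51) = -63.24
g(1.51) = -23.44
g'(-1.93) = 178.71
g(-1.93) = -95.86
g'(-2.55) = 386.94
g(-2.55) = -265.63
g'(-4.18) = 1591.61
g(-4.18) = -1728.09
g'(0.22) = -0.24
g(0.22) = 1.08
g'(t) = -20*t^3 + 6*t^2 - 6*t + 1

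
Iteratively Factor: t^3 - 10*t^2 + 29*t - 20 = (t - 4)*(t^2 - 6*t + 5) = (t - 5)*(t - 4)*(t - 1)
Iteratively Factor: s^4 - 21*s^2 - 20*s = (s + 4)*(s^3 - 4*s^2 - 5*s) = s*(s + 4)*(s^2 - 4*s - 5) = s*(s + 1)*(s + 4)*(s - 5)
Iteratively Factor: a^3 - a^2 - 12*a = (a)*(a^2 - a - 12) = a*(a + 3)*(a - 4)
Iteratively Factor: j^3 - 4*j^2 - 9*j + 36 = (j - 3)*(j^2 - j - 12) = (j - 4)*(j - 3)*(j + 3)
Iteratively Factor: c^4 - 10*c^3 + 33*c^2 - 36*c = (c - 3)*(c^3 - 7*c^2 + 12*c) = (c - 3)^2*(c^2 - 4*c) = c*(c - 3)^2*(c - 4)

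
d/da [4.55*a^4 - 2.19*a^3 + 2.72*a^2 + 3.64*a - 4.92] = 18.2*a^3 - 6.57*a^2 + 5.44*a + 3.64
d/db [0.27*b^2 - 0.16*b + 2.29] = 0.54*b - 0.16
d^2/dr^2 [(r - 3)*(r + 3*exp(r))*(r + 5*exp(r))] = 8*r^2*exp(r) + 60*r*exp(2*r) + 8*r*exp(r) + 6*r - 120*exp(2*r) - 32*exp(r) - 6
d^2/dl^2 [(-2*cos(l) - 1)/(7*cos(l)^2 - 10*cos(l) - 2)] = 4*(-441*(1 - cos(2*l))^2*cos(l) - 168*(1 - cos(2*l))^2 - 25*cos(l) - 494*cos(2*l) - 273*cos(3*l) + 98*cos(5*l) + 474)/(20*cos(l) - 7*cos(2*l) - 3)^3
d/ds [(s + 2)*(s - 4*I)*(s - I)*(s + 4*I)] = 4*s^3 + 3*s^2*(2 - I) + 4*s*(8 - I) + 32 - 16*I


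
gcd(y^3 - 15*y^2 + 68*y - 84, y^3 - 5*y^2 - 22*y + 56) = y^2 - 9*y + 14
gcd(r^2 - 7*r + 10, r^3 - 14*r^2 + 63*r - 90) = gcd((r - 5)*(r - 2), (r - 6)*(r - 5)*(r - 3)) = r - 5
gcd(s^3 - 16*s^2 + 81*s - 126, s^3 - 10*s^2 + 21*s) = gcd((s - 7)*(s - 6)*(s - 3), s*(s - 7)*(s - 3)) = s^2 - 10*s + 21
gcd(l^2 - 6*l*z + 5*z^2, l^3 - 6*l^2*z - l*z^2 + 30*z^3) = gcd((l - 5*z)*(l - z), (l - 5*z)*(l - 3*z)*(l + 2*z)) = -l + 5*z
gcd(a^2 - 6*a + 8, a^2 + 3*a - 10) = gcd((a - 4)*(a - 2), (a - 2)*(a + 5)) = a - 2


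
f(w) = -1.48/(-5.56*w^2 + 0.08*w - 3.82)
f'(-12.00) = 0.00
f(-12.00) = 0.00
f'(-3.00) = 0.02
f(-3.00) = 0.03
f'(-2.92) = 0.02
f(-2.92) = 0.03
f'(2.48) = -0.03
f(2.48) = 0.04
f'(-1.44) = 0.10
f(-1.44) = 0.10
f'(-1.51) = 0.09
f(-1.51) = 0.09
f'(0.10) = -0.10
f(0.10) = 0.38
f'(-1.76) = 0.06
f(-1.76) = 0.07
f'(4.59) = -0.01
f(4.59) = 0.01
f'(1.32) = -0.12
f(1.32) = 0.11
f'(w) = -1.48*(11.12*w - 0.08)/(-5.56*w^2 + 0.08*w - 3.82)^2 = (0.1184 - 16.4576*w)/(5.56*w^2 - 0.08*w + 3.82)^2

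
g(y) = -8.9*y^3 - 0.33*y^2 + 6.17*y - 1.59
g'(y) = -26.7*y^2 - 0.66*y + 6.17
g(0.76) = -1.00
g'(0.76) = -9.75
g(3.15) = -263.61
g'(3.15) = -260.84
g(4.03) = -564.60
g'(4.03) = -430.12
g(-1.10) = 3.07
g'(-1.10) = -25.41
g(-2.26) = 85.51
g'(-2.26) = -128.71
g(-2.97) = 210.34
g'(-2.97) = -227.39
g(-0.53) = -3.63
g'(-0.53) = -0.98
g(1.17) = -9.08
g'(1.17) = -31.15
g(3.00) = -226.35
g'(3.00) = -236.11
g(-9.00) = 6404.25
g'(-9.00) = -2150.59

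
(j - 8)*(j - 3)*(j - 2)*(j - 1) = j^4 - 14*j^3 + 59*j^2 - 94*j + 48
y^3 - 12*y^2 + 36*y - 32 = (y - 8)*(y - 2)^2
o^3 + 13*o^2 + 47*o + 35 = (o + 1)*(o + 5)*(o + 7)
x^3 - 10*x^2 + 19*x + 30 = (x - 6)*(x - 5)*(x + 1)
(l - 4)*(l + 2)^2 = l^3 - 12*l - 16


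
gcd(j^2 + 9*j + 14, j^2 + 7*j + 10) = j + 2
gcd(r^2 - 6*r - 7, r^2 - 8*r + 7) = r - 7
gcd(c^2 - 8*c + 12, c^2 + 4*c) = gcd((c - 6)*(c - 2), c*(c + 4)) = 1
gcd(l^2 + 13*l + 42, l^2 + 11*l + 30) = l + 6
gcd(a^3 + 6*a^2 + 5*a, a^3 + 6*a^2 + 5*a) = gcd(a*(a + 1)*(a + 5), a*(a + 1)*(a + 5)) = a^3 + 6*a^2 + 5*a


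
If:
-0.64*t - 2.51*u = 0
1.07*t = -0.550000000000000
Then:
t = -0.51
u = 0.13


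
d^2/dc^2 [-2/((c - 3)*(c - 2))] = 4*(-(c - 3)^2 - (c - 3)*(c - 2) - (c - 2)^2)/((c - 3)^3*(c - 2)^3)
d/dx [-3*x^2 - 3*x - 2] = -6*x - 3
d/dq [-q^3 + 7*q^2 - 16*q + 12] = -3*q^2 + 14*q - 16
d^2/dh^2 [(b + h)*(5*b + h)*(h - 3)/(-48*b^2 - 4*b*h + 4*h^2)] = 3*b*(-268*b^4 - 204*b^3*h + 137*b^3 - 84*b^2*h^2 + 201*b^2*h - 8*b*h^3 + 51*b*h^2 + 7*h^3)/(2*(1728*b^6 + 432*b^5*h - 396*b^4*h^2 - 71*b^3*h^3 + 33*b^2*h^4 + 3*b*h^5 - h^6))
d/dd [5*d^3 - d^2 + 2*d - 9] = 15*d^2 - 2*d + 2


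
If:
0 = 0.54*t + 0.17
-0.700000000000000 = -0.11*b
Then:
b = 6.36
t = -0.31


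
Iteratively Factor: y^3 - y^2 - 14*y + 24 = (y - 3)*(y^2 + 2*y - 8) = (y - 3)*(y + 4)*(y - 2)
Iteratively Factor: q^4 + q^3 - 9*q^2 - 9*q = (q + 3)*(q^3 - 2*q^2 - 3*q) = (q + 1)*(q + 3)*(q^2 - 3*q) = q*(q + 1)*(q + 3)*(q - 3)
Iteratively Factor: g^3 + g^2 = (g)*(g^2 + g) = g^2*(g + 1)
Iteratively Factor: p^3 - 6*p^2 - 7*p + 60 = (p - 4)*(p^2 - 2*p - 15) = (p - 4)*(p + 3)*(p - 5)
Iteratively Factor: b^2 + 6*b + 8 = (b + 4)*(b + 2)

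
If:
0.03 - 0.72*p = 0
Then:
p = 0.04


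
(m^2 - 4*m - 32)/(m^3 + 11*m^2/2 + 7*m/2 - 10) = 2*(m - 8)/(2*m^2 + 3*m - 5)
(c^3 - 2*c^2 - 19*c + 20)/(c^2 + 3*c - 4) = c - 5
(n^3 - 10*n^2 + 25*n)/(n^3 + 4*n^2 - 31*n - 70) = n*(n - 5)/(n^2 + 9*n + 14)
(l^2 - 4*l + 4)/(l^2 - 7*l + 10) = (l - 2)/(l - 5)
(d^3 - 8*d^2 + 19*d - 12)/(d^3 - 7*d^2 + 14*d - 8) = (d - 3)/(d - 2)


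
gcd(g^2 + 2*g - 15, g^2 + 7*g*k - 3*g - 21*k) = g - 3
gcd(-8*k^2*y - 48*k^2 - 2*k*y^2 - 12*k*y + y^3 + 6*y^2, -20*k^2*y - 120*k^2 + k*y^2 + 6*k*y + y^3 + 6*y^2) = -4*k*y - 24*k + y^2 + 6*y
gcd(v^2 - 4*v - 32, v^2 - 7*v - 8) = v - 8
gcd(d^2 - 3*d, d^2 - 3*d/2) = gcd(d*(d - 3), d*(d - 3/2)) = d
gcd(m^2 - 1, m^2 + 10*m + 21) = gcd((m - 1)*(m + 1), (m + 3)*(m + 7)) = 1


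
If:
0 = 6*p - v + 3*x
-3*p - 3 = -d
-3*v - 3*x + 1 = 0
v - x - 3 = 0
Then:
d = 35/6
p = 17/18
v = 5/3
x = -4/3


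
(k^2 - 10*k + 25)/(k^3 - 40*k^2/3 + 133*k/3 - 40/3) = 3*(k - 5)/(3*k^2 - 25*k + 8)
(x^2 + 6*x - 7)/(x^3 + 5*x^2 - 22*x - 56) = (x - 1)/(x^2 - 2*x - 8)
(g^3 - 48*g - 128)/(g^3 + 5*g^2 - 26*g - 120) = (g^2 - 4*g - 32)/(g^2 + g - 30)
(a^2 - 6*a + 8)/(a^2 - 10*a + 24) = (a - 2)/(a - 6)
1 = 1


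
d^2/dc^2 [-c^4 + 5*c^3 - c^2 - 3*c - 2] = -12*c^2 + 30*c - 2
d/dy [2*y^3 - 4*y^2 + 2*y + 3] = 6*y^2 - 8*y + 2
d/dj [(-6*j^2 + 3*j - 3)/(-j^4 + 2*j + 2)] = 3*((1 - 4*j)*(-j^4 + 2*j + 2) - 2*(2*j^3 - 1)*(2*j^2 - j + 1))/(-j^4 + 2*j + 2)^2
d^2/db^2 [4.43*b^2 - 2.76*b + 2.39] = 8.86000000000000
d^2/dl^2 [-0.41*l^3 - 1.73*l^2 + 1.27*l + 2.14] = -2.46*l - 3.46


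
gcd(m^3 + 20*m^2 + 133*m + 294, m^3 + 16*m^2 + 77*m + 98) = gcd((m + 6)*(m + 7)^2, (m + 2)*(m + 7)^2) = m^2 + 14*m + 49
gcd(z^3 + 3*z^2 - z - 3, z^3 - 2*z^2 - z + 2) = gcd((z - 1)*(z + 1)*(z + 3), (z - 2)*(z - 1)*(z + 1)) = z^2 - 1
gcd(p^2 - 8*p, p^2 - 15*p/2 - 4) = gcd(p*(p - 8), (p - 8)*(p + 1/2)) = p - 8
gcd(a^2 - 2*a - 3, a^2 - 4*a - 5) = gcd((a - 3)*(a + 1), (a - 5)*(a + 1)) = a + 1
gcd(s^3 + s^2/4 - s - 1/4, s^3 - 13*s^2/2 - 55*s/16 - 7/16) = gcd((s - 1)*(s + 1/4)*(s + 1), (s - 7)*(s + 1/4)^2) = s + 1/4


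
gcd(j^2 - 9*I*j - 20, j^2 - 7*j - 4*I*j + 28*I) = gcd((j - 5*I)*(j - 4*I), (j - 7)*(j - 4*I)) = j - 4*I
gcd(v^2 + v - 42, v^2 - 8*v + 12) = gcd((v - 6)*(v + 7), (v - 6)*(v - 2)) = v - 6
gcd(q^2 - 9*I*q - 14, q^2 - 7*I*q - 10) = q - 2*I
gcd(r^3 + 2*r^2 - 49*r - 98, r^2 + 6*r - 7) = r + 7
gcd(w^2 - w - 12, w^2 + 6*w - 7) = 1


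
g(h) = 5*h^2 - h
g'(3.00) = 29.00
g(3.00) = 42.00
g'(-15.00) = -151.00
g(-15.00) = 1140.00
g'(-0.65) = -7.50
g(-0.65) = 2.76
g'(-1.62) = -17.20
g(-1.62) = 14.74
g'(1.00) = 9.00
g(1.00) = 4.00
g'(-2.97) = -30.70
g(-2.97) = 47.07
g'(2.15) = 20.50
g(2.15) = 20.96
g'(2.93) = 28.30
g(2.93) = 39.99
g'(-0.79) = -8.90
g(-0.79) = 3.91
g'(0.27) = 1.70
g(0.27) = 0.09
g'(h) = 10*h - 1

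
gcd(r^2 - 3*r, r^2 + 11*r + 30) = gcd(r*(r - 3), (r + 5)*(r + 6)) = 1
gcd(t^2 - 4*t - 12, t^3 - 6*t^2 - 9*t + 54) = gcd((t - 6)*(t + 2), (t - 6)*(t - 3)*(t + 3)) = t - 6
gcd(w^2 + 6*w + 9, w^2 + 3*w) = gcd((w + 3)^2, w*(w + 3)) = w + 3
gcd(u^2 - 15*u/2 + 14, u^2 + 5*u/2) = 1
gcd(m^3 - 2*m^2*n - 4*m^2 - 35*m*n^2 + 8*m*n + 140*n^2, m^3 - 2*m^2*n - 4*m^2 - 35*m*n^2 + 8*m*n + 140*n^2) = m^3 - 2*m^2*n - 4*m^2 - 35*m*n^2 + 8*m*n + 140*n^2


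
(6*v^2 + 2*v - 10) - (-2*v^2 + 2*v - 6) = 8*v^2 - 4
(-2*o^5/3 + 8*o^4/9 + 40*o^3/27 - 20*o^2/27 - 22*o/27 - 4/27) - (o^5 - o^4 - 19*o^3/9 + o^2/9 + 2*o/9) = -5*o^5/3 + 17*o^4/9 + 97*o^3/27 - 23*o^2/27 - 28*o/27 - 4/27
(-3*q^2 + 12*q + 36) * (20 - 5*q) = 15*q^3 - 120*q^2 + 60*q + 720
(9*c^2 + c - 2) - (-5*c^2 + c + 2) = 14*c^2 - 4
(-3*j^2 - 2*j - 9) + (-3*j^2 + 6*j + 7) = -6*j^2 + 4*j - 2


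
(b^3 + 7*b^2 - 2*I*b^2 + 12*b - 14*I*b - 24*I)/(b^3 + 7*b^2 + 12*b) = (b - 2*I)/b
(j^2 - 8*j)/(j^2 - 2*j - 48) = j/(j + 6)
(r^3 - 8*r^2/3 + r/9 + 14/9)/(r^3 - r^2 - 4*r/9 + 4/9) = (3*r - 7)/(3*r - 2)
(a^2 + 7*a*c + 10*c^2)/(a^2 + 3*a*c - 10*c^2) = (a + 2*c)/(a - 2*c)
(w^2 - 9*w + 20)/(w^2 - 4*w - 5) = (w - 4)/(w + 1)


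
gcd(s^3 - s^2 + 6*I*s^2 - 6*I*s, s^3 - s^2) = s^2 - s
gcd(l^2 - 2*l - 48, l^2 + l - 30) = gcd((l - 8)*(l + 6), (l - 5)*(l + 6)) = l + 6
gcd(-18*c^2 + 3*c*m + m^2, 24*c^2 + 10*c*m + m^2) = 6*c + m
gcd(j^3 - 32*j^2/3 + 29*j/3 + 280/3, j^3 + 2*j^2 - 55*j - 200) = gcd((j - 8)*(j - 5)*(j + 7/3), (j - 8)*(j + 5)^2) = j - 8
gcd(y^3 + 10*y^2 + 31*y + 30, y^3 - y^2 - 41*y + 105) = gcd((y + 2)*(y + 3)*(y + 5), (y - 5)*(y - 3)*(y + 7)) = 1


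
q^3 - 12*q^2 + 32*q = q*(q - 8)*(q - 4)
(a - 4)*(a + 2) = a^2 - 2*a - 8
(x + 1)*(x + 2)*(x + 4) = x^3 + 7*x^2 + 14*x + 8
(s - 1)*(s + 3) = s^2 + 2*s - 3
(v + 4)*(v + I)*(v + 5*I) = v^3 + 4*v^2 + 6*I*v^2 - 5*v + 24*I*v - 20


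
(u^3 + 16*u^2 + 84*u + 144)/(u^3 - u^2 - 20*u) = (u^2 + 12*u + 36)/(u*(u - 5))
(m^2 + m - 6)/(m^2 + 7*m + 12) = (m - 2)/(m + 4)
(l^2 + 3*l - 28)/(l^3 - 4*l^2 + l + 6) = (l^2 + 3*l - 28)/(l^3 - 4*l^2 + l + 6)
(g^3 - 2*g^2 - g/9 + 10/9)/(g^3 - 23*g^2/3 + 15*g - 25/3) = (g + 2/3)/(g - 5)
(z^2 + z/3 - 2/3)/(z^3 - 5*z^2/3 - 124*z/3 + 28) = (z + 1)/(z^2 - z - 42)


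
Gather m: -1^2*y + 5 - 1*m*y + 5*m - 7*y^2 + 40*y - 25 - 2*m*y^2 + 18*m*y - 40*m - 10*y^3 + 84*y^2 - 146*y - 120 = m*(-2*y^2 + 17*y - 35) - 10*y^3 + 77*y^2 - 107*y - 140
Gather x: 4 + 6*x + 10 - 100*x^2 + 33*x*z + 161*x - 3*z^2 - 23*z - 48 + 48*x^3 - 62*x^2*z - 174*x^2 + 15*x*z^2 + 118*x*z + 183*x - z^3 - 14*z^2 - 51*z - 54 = 48*x^3 + x^2*(-62*z - 274) + x*(15*z^2 + 151*z + 350) - z^3 - 17*z^2 - 74*z - 88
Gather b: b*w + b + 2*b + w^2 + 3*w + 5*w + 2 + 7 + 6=b*(w + 3) + w^2 + 8*w + 15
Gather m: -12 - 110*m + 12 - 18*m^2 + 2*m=-18*m^2 - 108*m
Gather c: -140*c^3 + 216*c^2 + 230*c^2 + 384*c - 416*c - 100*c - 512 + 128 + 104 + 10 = -140*c^3 + 446*c^2 - 132*c - 270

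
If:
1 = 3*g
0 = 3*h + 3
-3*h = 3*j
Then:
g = 1/3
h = -1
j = 1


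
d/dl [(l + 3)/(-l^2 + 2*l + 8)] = (-l^2 + 2*l + 2*(l - 1)*(l + 3) + 8)/(-l^2 + 2*l + 8)^2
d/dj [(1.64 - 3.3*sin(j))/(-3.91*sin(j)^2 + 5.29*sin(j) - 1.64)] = (-12.903*sin(j)^2 + 12.8248*sin(j) - 3.2636)*cos(j)/(15.2881*sin(j)^4 - 41.3678*sin(j)^3 + 40.8089*sin(j)^2 - 17.3512*sin(j) + 2.6896)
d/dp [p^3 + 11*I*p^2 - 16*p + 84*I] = 3*p^2 + 22*I*p - 16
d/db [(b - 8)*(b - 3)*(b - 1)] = 3*b^2 - 24*b + 35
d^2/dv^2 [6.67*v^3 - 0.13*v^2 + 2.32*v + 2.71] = 40.02*v - 0.26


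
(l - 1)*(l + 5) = l^2 + 4*l - 5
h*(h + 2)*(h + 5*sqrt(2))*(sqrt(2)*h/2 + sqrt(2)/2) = sqrt(2)*h^4/2 + 3*sqrt(2)*h^3/2 + 5*h^3 + sqrt(2)*h^2 + 15*h^2 + 10*h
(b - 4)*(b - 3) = b^2 - 7*b + 12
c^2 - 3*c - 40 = (c - 8)*(c + 5)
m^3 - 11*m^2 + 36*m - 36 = (m - 6)*(m - 3)*(m - 2)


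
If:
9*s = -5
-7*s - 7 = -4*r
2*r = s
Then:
No Solution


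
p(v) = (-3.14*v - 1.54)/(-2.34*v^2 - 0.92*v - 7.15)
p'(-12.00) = -0.01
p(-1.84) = -0.32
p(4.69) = 0.26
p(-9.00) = -0.14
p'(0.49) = 0.24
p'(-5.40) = -0.03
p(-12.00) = -0.11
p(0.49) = 0.38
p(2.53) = 0.39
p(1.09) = 0.45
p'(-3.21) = -0.04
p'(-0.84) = 0.34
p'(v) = (-3.14*v - 1.54)*(4.68*v + 0.92)/(-2.34*v^2 - 0.92*v - 7.15)^2 - 3.14/(-2.34*v^2 - 0.92*v - 7.15)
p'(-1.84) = 0.05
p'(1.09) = 0.04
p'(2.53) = -0.07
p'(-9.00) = -0.01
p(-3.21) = -0.30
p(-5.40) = -0.22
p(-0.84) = -0.14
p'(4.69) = -0.04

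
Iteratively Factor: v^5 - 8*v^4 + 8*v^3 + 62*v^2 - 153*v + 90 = (v - 5)*(v^4 - 3*v^3 - 7*v^2 + 27*v - 18) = (v - 5)*(v - 2)*(v^3 - v^2 - 9*v + 9) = (v - 5)*(v - 3)*(v - 2)*(v^2 + 2*v - 3) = (v - 5)*(v - 3)*(v - 2)*(v - 1)*(v + 3)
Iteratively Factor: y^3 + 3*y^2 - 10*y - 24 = (y - 3)*(y^2 + 6*y + 8) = (y - 3)*(y + 4)*(y + 2)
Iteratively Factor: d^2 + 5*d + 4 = (d + 1)*(d + 4)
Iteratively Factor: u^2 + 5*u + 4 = (u + 1)*(u + 4)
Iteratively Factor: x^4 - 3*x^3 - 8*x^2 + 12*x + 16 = (x + 1)*(x^3 - 4*x^2 - 4*x + 16) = (x - 4)*(x + 1)*(x^2 - 4) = (x - 4)*(x + 1)*(x + 2)*(x - 2)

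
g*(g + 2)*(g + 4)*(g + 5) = g^4 + 11*g^3 + 38*g^2 + 40*g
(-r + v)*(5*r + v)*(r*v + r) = -5*r^3*v - 5*r^3 + 4*r^2*v^2 + 4*r^2*v + r*v^3 + r*v^2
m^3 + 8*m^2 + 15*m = m*(m + 3)*(m + 5)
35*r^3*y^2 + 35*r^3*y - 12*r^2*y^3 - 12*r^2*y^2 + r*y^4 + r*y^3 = y*(-7*r + y)*(-5*r + y)*(r*y + r)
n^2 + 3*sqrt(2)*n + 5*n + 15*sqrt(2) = (n + 5)*(n + 3*sqrt(2))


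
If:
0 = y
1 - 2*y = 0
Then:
No Solution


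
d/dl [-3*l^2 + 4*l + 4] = 4 - 6*l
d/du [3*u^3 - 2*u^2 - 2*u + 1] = 9*u^2 - 4*u - 2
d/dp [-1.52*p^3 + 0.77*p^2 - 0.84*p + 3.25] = -4.56*p^2 + 1.54*p - 0.84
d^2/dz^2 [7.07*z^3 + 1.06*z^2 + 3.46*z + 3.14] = 42.42*z + 2.12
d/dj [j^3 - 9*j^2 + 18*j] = 3*j^2 - 18*j + 18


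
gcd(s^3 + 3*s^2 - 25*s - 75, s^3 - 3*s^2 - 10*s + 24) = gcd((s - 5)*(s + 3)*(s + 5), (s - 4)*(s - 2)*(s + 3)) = s + 3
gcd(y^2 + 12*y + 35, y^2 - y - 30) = y + 5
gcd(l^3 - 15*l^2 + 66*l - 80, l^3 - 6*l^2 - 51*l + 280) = l^2 - 13*l + 40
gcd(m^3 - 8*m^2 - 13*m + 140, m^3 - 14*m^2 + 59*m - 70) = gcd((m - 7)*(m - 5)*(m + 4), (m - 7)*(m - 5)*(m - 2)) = m^2 - 12*m + 35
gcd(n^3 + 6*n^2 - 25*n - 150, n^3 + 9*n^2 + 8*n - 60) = n^2 + 11*n + 30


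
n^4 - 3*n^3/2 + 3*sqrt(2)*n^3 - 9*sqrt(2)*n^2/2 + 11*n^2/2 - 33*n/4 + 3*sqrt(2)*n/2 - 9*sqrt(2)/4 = (n - 3/2)*(n + sqrt(2)/2)*(n + sqrt(2))*(n + 3*sqrt(2)/2)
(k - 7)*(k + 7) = k^2 - 49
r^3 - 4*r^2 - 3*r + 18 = (r - 3)^2*(r + 2)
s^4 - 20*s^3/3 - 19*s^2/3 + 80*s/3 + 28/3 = (s - 7)*(s - 2)*(s + 1/3)*(s + 2)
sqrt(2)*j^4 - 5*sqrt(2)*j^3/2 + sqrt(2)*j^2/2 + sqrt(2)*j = j*(j - 2)*(j - 1)*(sqrt(2)*j + sqrt(2)/2)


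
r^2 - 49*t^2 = (r - 7*t)*(r + 7*t)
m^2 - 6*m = m*(m - 6)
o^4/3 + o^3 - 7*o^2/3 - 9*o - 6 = (o/3 + 1)*(o - 3)*(o + 1)*(o + 2)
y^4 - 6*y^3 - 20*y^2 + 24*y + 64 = (y - 8)*(y - 2)*(y + 2)^2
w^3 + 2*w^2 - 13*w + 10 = (w - 2)*(w - 1)*(w + 5)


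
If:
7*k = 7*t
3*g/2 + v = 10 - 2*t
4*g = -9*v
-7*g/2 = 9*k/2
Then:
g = -20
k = 140/9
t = 140/9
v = 80/9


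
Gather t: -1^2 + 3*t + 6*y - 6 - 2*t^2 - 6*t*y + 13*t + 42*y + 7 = -2*t^2 + t*(16 - 6*y) + 48*y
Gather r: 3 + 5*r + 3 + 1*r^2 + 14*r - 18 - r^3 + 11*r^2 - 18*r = -r^3 + 12*r^2 + r - 12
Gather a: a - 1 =a - 1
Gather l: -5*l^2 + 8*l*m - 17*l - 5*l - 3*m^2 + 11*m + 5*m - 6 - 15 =-5*l^2 + l*(8*m - 22) - 3*m^2 + 16*m - 21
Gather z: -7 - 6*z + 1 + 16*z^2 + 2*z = 16*z^2 - 4*z - 6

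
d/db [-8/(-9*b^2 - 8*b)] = 16*(-9*b - 4)/(b^2*(9*b + 8)^2)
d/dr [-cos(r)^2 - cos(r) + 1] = sin(r) + sin(2*r)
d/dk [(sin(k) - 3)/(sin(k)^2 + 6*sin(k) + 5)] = (6*sin(k) + cos(k)^2 + 22)*cos(k)/(sin(k)^2 + 6*sin(k) + 5)^2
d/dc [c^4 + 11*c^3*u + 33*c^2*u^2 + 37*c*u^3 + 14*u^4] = 4*c^3 + 33*c^2*u + 66*c*u^2 + 37*u^3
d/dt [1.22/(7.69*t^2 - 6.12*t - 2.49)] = (7.4664 - 18.7636*t)/(-7.69*t^2 + 6.12*t + 2.49)^2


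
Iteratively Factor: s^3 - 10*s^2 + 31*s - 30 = (s - 5)*(s^2 - 5*s + 6) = (s - 5)*(s - 3)*(s - 2)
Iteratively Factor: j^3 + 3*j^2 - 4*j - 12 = (j + 3)*(j^2 - 4) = (j + 2)*(j + 3)*(j - 2)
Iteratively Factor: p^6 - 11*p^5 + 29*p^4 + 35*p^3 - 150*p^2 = (p)*(p^5 - 11*p^4 + 29*p^3 + 35*p^2 - 150*p) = p*(p - 3)*(p^4 - 8*p^3 + 5*p^2 + 50*p) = p^2*(p - 3)*(p^3 - 8*p^2 + 5*p + 50) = p^2*(p - 5)*(p - 3)*(p^2 - 3*p - 10) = p^2*(p - 5)^2*(p - 3)*(p + 2)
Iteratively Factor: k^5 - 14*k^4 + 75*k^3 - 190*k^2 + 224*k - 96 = (k - 2)*(k^4 - 12*k^3 + 51*k^2 - 88*k + 48) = (k - 4)*(k - 2)*(k^3 - 8*k^2 + 19*k - 12) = (k - 4)*(k - 3)*(k - 2)*(k^2 - 5*k + 4) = (k - 4)^2*(k - 3)*(k - 2)*(k - 1)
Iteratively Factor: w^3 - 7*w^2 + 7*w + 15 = (w - 5)*(w^2 - 2*w - 3) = (w - 5)*(w - 3)*(w + 1)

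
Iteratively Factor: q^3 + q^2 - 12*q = (q - 3)*(q^2 + 4*q) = (q - 3)*(q + 4)*(q)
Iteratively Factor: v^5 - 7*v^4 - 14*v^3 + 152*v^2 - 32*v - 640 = (v + 2)*(v^4 - 9*v^3 + 4*v^2 + 144*v - 320) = (v - 5)*(v + 2)*(v^3 - 4*v^2 - 16*v + 64) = (v - 5)*(v - 4)*(v + 2)*(v^2 - 16) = (v - 5)*(v - 4)*(v + 2)*(v + 4)*(v - 4)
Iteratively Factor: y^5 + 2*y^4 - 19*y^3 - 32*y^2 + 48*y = (y + 4)*(y^4 - 2*y^3 - 11*y^2 + 12*y) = (y - 1)*(y + 4)*(y^3 - y^2 - 12*y) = y*(y - 1)*(y + 4)*(y^2 - y - 12) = y*(y - 4)*(y - 1)*(y + 4)*(y + 3)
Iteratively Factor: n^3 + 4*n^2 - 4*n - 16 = (n - 2)*(n^2 + 6*n + 8) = (n - 2)*(n + 4)*(n + 2)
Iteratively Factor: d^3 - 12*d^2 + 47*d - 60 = (d - 4)*(d^2 - 8*d + 15) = (d - 4)*(d - 3)*(d - 5)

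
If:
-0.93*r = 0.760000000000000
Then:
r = -0.82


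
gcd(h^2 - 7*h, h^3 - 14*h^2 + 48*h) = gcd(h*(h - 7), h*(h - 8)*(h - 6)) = h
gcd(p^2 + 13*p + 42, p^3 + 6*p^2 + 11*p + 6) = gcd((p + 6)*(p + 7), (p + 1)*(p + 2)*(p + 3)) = 1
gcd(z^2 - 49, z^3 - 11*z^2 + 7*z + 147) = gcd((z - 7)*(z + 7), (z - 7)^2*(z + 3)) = z - 7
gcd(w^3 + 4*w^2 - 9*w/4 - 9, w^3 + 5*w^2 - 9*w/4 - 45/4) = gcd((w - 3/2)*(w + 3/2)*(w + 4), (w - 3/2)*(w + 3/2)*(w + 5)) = w^2 - 9/4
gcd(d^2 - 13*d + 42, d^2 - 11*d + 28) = d - 7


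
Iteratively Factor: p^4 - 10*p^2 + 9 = (p + 3)*(p^3 - 3*p^2 - p + 3) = (p + 1)*(p + 3)*(p^2 - 4*p + 3) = (p - 3)*(p + 1)*(p + 3)*(p - 1)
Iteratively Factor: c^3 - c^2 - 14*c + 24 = (c - 2)*(c^2 + c - 12) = (c - 2)*(c + 4)*(c - 3)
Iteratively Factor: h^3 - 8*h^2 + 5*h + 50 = (h + 2)*(h^2 - 10*h + 25) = (h - 5)*(h + 2)*(h - 5)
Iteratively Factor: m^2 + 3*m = (m + 3)*(m)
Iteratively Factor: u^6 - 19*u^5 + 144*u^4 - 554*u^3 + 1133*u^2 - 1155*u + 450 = (u - 2)*(u^5 - 17*u^4 + 110*u^3 - 334*u^2 + 465*u - 225) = (u - 5)*(u - 2)*(u^4 - 12*u^3 + 50*u^2 - 84*u + 45) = (u - 5)*(u - 3)*(u - 2)*(u^3 - 9*u^2 + 23*u - 15) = (u - 5)*(u - 3)^2*(u - 2)*(u^2 - 6*u + 5) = (u - 5)^2*(u - 3)^2*(u - 2)*(u - 1)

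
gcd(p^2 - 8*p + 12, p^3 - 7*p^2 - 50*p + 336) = p - 6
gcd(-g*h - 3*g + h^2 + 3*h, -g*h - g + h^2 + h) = g - h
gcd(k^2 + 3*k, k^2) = k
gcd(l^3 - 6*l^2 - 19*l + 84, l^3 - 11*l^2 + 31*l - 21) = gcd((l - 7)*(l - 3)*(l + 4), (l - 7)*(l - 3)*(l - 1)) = l^2 - 10*l + 21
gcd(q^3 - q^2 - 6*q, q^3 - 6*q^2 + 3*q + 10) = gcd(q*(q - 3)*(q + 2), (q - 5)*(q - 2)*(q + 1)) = 1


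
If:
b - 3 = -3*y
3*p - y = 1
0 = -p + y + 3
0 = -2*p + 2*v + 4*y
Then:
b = 15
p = -1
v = 7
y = -4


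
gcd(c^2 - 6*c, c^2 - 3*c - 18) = c - 6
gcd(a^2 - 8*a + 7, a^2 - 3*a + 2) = a - 1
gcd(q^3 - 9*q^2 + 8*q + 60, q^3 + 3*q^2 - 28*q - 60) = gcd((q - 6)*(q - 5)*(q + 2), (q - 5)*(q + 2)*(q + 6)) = q^2 - 3*q - 10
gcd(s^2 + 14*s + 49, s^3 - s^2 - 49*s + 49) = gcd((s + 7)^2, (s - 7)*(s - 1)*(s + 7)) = s + 7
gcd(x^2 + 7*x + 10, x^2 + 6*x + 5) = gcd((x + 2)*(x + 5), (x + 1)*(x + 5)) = x + 5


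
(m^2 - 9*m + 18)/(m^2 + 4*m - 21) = (m - 6)/(m + 7)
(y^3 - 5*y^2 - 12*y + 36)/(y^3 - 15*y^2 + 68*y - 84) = (y + 3)/(y - 7)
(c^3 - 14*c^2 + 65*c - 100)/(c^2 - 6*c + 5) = (c^2 - 9*c + 20)/(c - 1)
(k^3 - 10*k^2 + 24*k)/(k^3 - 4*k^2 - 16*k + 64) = k*(k - 6)/(k^2 - 16)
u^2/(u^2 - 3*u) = u/(u - 3)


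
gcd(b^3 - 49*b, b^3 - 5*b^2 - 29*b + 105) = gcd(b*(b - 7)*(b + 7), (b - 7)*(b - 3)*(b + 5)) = b - 7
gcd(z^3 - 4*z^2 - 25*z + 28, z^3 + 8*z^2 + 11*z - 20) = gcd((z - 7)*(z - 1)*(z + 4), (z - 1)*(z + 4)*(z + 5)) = z^2 + 3*z - 4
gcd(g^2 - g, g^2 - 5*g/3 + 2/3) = g - 1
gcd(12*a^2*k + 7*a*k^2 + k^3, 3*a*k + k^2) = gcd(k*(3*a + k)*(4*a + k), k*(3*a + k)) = 3*a*k + k^2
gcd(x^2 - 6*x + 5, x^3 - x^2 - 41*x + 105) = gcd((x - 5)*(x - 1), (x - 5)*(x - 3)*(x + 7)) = x - 5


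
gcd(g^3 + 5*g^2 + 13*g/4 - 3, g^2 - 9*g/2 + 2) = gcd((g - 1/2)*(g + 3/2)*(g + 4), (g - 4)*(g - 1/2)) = g - 1/2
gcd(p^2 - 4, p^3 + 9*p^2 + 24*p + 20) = p + 2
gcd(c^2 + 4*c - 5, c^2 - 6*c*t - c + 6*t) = c - 1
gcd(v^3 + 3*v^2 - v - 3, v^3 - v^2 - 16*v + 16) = v - 1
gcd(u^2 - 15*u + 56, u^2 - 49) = u - 7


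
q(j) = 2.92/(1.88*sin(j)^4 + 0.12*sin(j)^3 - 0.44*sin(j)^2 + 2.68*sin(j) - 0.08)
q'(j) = 2.92*(-7.52*sin(j)^3*cos(j) - 0.36*sin(j)^2*cos(j) + 0.88*sin(j)*cos(j) - 2.68*cos(j))/(1.88*sin(j)^4 + 0.12*sin(j)^3 - 0.44*sin(j)^2 + 2.68*sin(j) - 0.08)^2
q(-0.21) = -4.46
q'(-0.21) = -18.69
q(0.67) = 1.69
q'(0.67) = -3.14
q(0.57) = 2.06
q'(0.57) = -4.28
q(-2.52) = -1.83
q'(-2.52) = 1.70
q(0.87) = 1.21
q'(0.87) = -1.81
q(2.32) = 1.31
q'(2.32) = 2.06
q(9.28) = 9.78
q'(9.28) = 83.67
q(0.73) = 1.52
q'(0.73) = -2.65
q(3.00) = 10.05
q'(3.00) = 88.51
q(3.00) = 10.05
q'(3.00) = 88.51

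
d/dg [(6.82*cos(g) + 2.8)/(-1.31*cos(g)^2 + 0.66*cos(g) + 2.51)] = (8.9342*sin(g)^2 - 7.336*cos(g) - 24.2044)*sin(g)/(-1.31*cos(g)^2 + 0.66*cos(g) + 2.51)^2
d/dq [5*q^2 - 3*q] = 10*q - 3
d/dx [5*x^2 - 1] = 10*x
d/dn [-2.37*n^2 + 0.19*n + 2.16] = 0.19 - 4.74*n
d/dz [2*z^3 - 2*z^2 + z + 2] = 6*z^2 - 4*z + 1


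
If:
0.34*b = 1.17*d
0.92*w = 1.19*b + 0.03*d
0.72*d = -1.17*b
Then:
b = 0.00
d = 0.00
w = 0.00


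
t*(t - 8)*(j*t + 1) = j*t^3 - 8*j*t^2 + t^2 - 8*t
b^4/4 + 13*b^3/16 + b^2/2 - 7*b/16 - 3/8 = (b/4 + 1/4)*(b - 3/4)*(b + 1)*(b + 2)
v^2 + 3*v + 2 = (v + 1)*(v + 2)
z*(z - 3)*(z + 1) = z^3 - 2*z^2 - 3*z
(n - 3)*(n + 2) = n^2 - n - 6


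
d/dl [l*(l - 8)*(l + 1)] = 3*l^2 - 14*l - 8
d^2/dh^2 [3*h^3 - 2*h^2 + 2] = 18*h - 4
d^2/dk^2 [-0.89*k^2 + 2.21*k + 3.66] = -1.78000000000000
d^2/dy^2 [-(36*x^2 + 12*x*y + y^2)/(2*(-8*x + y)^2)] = 28*x*(-13*x - y)/(4096*x^4 - 2048*x^3*y + 384*x^2*y^2 - 32*x*y^3 + y^4)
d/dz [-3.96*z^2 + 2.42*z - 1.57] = 2.42 - 7.92*z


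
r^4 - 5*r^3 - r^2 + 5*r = r*(r - 5)*(r - 1)*(r + 1)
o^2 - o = o*(o - 1)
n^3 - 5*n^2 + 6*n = n*(n - 3)*(n - 2)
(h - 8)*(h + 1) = h^2 - 7*h - 8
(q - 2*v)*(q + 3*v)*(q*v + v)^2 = q^4*v^2 + q^3*v^3 + 2*q^3*v^2 - 6*q^2*v^4 + 2*q^2*v^3 + q^2*v^2 - 12*q*v^4 + q*v^3 - 6*v^4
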